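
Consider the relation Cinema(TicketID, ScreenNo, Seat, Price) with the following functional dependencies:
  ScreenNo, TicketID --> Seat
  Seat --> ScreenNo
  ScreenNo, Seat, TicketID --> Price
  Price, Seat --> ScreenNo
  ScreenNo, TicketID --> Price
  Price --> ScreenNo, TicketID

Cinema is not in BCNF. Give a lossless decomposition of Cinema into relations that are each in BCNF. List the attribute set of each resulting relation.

{Price, Seat, TicketID}; {ScreenNo, Seat}

Candidate keys of the original relation: {Price}, {ScreenNo, TicketID}, {Seat, TicketID}.
In {Price, ScreenNo, Seat, TicketID}, {Seat} is not a superkey ({Seat}⁺ restricted to this set is {ScreenNo, Seat}), so split on Seat --> ScreenNo into {ScreenNo, Seat} and {Price, Seat, TicketID}.
{ScreenNo, Seat}: every determinant is a superkey — BCNF.
{Price, Seat, TicketID}: every determinant is a superkey — BCNF.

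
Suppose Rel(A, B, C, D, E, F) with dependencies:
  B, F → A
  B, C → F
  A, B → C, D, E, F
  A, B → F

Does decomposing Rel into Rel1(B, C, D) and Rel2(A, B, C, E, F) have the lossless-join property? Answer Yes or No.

Yes

Rel1 ∩ Rel2 = {B, C}; its closure under F is {A, B, C, D, E, F}.
Since Rel1 ⊆ {A, B, C, D, E, F}, the intersection is a superkey of Rel1; the decomposition is lossless.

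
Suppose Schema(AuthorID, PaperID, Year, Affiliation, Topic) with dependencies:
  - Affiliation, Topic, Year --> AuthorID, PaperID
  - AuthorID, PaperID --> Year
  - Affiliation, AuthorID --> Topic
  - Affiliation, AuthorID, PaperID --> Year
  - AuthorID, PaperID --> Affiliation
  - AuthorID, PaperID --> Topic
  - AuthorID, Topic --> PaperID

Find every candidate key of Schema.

{Affiliation, AuthorID} is a candidate key since {Affiliation, AuthorID}⁺ = {Affiliation, AuthorID, PaperID, Topic, Year} covers every attribute.
{AuthorID, PaperID} is a candidate key since {AuthorID, PaperID}⁺ = {Affiliation, AuthorID, PaperID, Topic, Year} covers every attribute.
{AuthorID, Topic} is a candidate key since {AuthorID, Topic}⁺ = {Affiliation, AuthorID, PaperID, Topic, Year} covers every attribute.
{Affiliation, Topic, Year} is a candidate key since {Affiliation, Topic, Year}⁺ = {Affiliation, AuthorID, PaperID, Topic, Year} covers every attribute.
No proper subset of any of these is a key, and no other minimal superkey exists.

{Affiliation, AuthorID}, {Affiliation, Topic, Year}, {AuthorID, PaperID}, {AuthorID, Topic}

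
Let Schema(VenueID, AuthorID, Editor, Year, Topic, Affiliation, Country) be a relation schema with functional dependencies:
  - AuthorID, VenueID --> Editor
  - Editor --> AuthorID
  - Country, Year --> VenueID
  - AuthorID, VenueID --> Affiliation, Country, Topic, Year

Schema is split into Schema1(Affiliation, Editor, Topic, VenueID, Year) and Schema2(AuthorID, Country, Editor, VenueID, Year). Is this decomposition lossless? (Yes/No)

Yes

The shared attributes are {Editor, VenueID, Year} and {Editor, VenueID, Year}⁺ = {Affiliation, AuthorID, Country, Editor, Topic, VenueID, Year}.
Since Schema1 ⊆ {Affiliation, AuthorID, Country, Editor, Topic, VenueID, Year}, the intersection is a superkey of Schema1; the decomposition is lossless.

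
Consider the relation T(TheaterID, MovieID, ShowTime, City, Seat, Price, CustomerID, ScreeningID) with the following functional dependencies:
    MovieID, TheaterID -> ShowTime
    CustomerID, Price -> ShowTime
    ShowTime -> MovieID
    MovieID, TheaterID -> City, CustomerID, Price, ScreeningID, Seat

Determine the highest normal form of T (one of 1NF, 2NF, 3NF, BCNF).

Candidate keys: {CustomerID, Price, TheaterID}, {MovieID, TheaterID}, {ShowTime, TheaterID}. Prime attributes: {CustomerID, MovieID, Price, ShowTime, TheaterID}.
For CustomerID, Price -> ShowTime we have {CustomerID, Price}⁺ = {CustomerID, MovieID, Price, ShowTime}; {CustomerID, Price} is not a superkey, so BCNF fails.
Since {ShowTime} ⊆ prime attributes and every other non-superkey FD also has a prime right side, the schema is in 3NF.

3NF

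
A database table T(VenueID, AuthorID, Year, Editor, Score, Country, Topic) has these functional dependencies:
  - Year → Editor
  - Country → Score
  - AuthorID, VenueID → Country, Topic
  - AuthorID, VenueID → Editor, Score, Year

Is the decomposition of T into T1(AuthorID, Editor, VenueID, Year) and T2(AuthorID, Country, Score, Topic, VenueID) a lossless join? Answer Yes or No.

Yes

Common attributes: {AuthorID, VenueID}; their closure is {AuthorID, Country, Editor, Score, Topic, VenueID, Year}.
Since T1 ⊆ {AuthorID, Country, Editor, Score, Topic, VenueID, Year}, the intersection is a superkey of T1; the decomposition is lossless.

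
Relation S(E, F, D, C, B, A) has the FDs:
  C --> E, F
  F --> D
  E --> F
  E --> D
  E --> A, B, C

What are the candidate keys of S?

{C}, {E}

Closure of {C} is {A, B, C, D, E, F}, the whole schema; {C} is a candidate key.
Closure of {E} is {A, B, C, D, E, F}, the whole schema; {E} is a candidate key.
Any other superkey properly contains one of these, so there are no further candidate keys.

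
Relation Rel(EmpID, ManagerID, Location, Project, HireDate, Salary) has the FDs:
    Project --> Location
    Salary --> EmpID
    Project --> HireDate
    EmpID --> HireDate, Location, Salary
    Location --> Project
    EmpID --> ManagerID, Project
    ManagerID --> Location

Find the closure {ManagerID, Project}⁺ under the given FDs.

{HireDate, Location, ManagerID, Project}

Start with {ManagerID, Project}.
Project --> Location applies; add {Location} → now {Location, ManagerID, Project}.
Project --> HireDate applies; add {HireDate} → now {HireDate, Location, ManagerID, Project}.
No further FD applies.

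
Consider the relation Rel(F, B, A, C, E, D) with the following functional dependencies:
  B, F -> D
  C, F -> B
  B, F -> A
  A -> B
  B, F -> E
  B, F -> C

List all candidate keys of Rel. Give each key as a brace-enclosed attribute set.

{F} never appears on the right of any FD, so every key must include it.
{A, F}⁺ = {A, B, C, D, E, F}, which is every attribute, so {A, F} is a candidate key.
{B, F}⁺ = {A, B, C, D, E, F}, which is every attribute, so {B, F} is a candidate key.
{C, F}⁺ = {A, B, C, D, E, F}, which is every attribute, so {C, F} is a candidate key.
Any other superkey properly contains one of these, so there are no further candidate keys.

{A, F}, {B, F}, {C, F}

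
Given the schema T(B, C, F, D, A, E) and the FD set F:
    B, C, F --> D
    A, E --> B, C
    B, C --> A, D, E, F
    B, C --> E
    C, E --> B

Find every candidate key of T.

{A, E}, {B, C}, {C, E}

Closure of {A, E} is {A, B, C, D, E, F}, the whole schema; {A, E} is a candidate key.
Closure of {B, C} is {A, B, C, D, E, F}, the whole schema; {B, C} is a candidate key.
Closure of {C, E} is {A, B, C, D, E, F}, the whole schema; {C, E} is a candidate key.
Any other superkey properly contains one of these, so there are no further candidate keys.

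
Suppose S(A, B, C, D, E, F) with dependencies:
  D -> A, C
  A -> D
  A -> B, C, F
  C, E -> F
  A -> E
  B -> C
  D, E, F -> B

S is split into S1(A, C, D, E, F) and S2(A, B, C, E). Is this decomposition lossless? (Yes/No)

Common attributes: {A, C, E}; their closure is {A, B, C, D, E, F}.
Since S1 ⊆ {A, B, C, D, E, F}, the intersection is a superkey of S1; the decomposition is lossless.

Yes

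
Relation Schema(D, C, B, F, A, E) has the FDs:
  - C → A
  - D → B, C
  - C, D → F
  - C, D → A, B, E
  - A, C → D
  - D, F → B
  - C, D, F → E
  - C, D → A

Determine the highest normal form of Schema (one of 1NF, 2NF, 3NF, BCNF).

Candidate keys: {C}, {D}. Prime attributes: {C, D}.
The left-hand side of every FD is a superkey, so BCNF is satisfied.

BCNF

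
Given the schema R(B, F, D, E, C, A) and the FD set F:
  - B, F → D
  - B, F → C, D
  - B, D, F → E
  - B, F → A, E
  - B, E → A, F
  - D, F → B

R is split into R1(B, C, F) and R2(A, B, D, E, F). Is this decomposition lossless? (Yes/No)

Yes

Common attributes: {B, F}; their closure is {A, B, C, D, E, F}.
Since R1 ⊆ {A, B, C, D, E, F}, the intersection is a superkey of R1; the decomposition is lossless.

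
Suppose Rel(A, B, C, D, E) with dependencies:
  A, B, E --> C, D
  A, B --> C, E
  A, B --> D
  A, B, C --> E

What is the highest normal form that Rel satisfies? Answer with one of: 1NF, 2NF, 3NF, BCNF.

BCNF

Candidate key: {A, B}. Prime attributes: {A, B}.
Every FD has a superkey on the left, so the relation is in BCNF.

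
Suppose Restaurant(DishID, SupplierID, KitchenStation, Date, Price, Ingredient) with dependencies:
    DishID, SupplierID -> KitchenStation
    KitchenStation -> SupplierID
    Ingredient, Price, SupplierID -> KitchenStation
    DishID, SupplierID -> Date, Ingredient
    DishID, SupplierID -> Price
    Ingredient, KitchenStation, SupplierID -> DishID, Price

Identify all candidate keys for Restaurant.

{DishID, KitchenStation}⁺ = {Date, DishID, Ingredient, KitchenStation, Price, SupplierID} — all of the relation — so {DishID, KitchenStation} is a candidate key.
{DishID, SupplierID}⁺ = {Date, DishID, Ingredient, KitchenStation, Price, SupplierID} — all of the relation — so {DishID, SupplierID} is a candidate key.
{Ingredient, KitchenStation}⁺ = {Date, DishID, Ingredient, KitchenStation, Price, SupplierID} — all of the relation — so {Ingredient, KitchenStation} is a candidate key.
{Ingredient, Price, SupplierID}⁺ = {Date, DishID, Ingredient, KitchenStation, Price, SupplierID} — all of the relation — so {Ingredient, Price, SupplierID} is a candidate key.
Any other superkey properly contains one of these, so there are no further candidate keys.

{DishID, KitchenStation}, {DishID, SupplierID}, {Ingredient, KitchenStation}, {Ingredient, Price, SupplierID}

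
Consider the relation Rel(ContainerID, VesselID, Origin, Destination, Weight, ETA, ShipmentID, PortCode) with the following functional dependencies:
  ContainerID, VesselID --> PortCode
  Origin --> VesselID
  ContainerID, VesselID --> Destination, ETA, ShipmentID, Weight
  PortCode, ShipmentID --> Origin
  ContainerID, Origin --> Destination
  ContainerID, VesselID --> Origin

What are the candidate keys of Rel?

{ContainerID} never appears on the right of any FD, so every key must include it.
{ContainerID, Origin}⁺ = {ContainerID, Destination, ETA, Origin, PortCode, ShipmentID, VesselID, Weight} — all of the relation — so {ContainerID, Origin} is a candidate key.
{ContainerID, VesselID}⁺ = {ContainerID, Destination, ETA, Origin, PortCode, ShipmentID, VesselID, Weight} — all of the relation — so {ContainerID, VesselID} is a candidate key.
{ContainerID, PortCode, ShipmentID}⁺ = {ContainerID, Destination, ETA, Origin, PortCode, ShipmentID, VesselID, Weight} — all of the relation — so {ContainerID, PortCode, ShipmentID} is a candidate key.
Any other superkey properly contains one of these, so there are no further candidate keys.

{ContainerID, Origin}, {ContainerID, PortCode, ShipmentID}, {ContainerID, VesselID}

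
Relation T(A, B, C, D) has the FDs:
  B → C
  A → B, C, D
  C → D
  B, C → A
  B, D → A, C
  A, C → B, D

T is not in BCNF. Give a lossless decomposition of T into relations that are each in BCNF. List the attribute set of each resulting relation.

{A, B, C}; {C, D}

Candidate keys of the original relation: {A}, {B}.
In {A, B, C, D}, {C} is not a superkey ({C}⁺ restricted to this set is {C, D}), so split on C → D into {C, D} and {A, B, C}.
{C, D}: every determinant is a superkey — BCNF.
{A, B, C}: every determinant is a superkey — BCNF.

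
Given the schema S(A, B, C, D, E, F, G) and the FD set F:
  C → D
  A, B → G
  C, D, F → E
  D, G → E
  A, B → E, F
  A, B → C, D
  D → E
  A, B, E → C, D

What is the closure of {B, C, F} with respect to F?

{B, C, D, E, F}

Start with {B, C, F}.
C → D applies; add {D} → now {B, C, D, F}.
C, D, F → E applies; add {E} → now {B, C, D, E, F}.
No further FD applies.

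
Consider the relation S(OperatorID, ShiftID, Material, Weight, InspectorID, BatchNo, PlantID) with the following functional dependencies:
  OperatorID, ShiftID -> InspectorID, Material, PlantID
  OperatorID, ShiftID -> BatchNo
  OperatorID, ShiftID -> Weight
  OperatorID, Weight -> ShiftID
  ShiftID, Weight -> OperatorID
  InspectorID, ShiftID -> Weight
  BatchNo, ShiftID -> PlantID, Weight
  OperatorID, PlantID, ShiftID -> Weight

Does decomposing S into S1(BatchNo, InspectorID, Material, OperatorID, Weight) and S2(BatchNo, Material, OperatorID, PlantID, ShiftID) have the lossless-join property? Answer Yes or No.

The shared attributes are {BatchNo, Material, OperatorID} and {BatchNo, Material, OperatorID}⁺ = {BatchNo, Material, OperatorID}.
Neither S1 nor S2 is contained in that closure, so the decomposition is lossy.

No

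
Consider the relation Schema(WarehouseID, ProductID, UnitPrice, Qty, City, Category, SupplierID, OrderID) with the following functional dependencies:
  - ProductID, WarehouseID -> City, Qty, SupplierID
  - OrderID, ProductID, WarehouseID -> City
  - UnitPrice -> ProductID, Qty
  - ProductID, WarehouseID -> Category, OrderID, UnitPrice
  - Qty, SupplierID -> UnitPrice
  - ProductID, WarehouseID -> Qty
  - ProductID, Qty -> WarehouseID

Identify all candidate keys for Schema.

{UnitPrice}⁺ = {Category, City, OrderID, ProductID, Qty, SupplierID, UnitPrice, WarehouseID}, which is every attribute, so {UnitPrice} is a candidate key.
{ProductID, Qty}⁺ = {Category, City, OrderID, ProductID, Qty, SupplierID, UnitPrice, WarehouseID}, which is every attribute, so {ProductID, Qty} is a candidate key.
{ProductID, WarehouseID}⁺ = {Category, City, OrderID, ProductID, Qty, SupplierID, UnitPrice, WarehouseID}, which is every attribute, so {ProductID, WarehouseID} is a candidate key.
{Qty, SupplierID}⁺ = {Category, City, OrderID, ProductID, Qty, SupplierID, UnitPrice, WarehouseID}, which is every attribute, so {Qty, SupplierID} is a candidate key.
No proper subset of any of these is a key, and no other minimal superkey exists.

{ProductID, Qty}, {ProductID, WarehouseID}, {Qty, SupplierID}, {UnitPrice}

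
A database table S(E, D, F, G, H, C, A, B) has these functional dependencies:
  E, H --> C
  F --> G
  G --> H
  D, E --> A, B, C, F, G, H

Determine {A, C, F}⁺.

{A, C, F, G, H}

Start with {A, C, F}.
F --> G applies; add {G} → now {A, C, F, G}.
G --> H applies; add {H} → now {A, C, F, G, H}.
No further FD applies.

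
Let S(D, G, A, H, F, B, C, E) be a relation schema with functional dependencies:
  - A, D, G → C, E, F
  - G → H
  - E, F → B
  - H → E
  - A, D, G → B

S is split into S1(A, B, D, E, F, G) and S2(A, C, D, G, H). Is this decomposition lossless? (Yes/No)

Common attributes: {A, D, G}; their closure is {A, B, C, D, E, F, G, H}.
This includes all of S1, so the common attributes are a superkey of S1 — the join is lossless.

Yes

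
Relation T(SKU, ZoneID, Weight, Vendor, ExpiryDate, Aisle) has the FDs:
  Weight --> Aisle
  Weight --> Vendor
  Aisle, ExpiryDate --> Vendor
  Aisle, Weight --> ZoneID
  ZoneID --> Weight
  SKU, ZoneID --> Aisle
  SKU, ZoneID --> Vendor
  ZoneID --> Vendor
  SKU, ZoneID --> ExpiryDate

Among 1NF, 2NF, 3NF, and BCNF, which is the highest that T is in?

1NF

Candidate keys: {SKU, Weight}, {SKU, ZoneID}. Prime attributes: {SKU, Weight, ZoneID}.
For Weight --> Aisle we have {Weight}⁺ = {Aisle, Vendor, Weight, ZoneID}; {Weight} is not a superkey, so BCNF fails.
Weight --> Aisle determines the non-prime attribute {Aisle} from a non-superkey — 3NF is violated.
Since {Weight} ⊂ {SKU, Weight} and {Weight}⁺ ⊇ {Aisle, Vendor} with {Aisle, Vendor} non-prime, there is a partial dependency; 2NF fails.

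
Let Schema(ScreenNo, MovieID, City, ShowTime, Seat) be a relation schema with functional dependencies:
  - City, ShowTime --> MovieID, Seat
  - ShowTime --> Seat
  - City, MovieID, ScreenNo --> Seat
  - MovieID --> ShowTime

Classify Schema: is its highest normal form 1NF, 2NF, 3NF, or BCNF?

Candidate keys: {City, MovieID, ScreenNo}, {City, ScreenNo, ShowTime}. Prime attributes: {City, MovieID, ScreenNo, ShowTime}.
City, ShowTime --> MovieID, Seat: {City, ShowTime}⁺ = {City, MovieID, Seat, ShowTime}, which is not all of the attributes, so the left side is not a superkey — BCNF is violated.
City, ShowTime --> MovieID, Seat has non-prime {Seat} on the right and a non-superkey on the left, so 3NF fails.
The proper key subset {MovieID} of {City, MovieID, ScreenNo} determines non-prime {Seat}, so the relation is not even in 2NF.

1NF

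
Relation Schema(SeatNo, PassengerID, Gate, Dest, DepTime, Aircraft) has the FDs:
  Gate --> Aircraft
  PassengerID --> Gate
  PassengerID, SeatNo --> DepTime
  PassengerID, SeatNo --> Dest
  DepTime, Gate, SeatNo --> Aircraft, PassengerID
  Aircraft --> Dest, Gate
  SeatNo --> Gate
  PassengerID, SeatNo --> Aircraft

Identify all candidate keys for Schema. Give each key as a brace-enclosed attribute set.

{SeatNo} never appears on the right of any FD, so every key must include it.
{DepTime, SeatNo} is a candidate key since {DepTime, SeatNo}⁺ = {Aircraft, DepTime, Dest, Gate, PassengerID, SeatNo} covers every attribute.
{PassengerID, SeatNo} is a candidate key since {PassengerID, SeatNo}⁺ = {Aircraft, DepTime, Dest, Gate, PassengerID, SeatNo} covers every attribute.
These are minimal and exhaustive — every other superkey contains one of them.

{DepTime, SeatNo}, {PassengerID, SeatNo}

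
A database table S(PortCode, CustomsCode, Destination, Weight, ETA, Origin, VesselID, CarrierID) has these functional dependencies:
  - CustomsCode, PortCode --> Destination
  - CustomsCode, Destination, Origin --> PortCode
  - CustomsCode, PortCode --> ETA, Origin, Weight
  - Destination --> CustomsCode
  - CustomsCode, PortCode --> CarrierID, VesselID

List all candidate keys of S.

{CustomsCode, PortCode} is a candidate key since {CustomsCode, PortCode}⁺ = {CarrierID, CustomsCode, Destination, ETA, Origin, PortCode, VesselID, Weight} covers every attribute.
{Destination, Origin} is a candidate key since {Destination, Origin}⁺ = {CarrierID, CustomsCode, Destination, ETA, Origin, PortCode, VesselID, Weight} covers every attribute.
{Destination, PortCode} is a candidate key since {Destination, PortCode}⁺ = {CarrierID, CustomsCode, Destination, ETA, Origin, PortCode, VesselID, Weight} covers every attribute.
These are minimal and exhaustive — every other superkey contains one of them.

{CustomsCode, PortCode}, {Destination, Origin}, {Destination, PortCode}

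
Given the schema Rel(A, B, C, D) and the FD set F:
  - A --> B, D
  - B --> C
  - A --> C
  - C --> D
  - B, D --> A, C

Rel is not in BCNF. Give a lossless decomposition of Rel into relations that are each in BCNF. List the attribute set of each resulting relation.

Candidate keys of the original relation: {A}, {B}.
Within {A, B, C, D}: {C}⁺ ∩ {A, B, C, D} = {C, D}, not the whole set, so C --> D violates BCNF; decompose into {C, D} and {A, B, C}.
{C, D} has no BCNF violation.
{A, B, C} has no BCNF violation.

{A, B, C}; {C, D}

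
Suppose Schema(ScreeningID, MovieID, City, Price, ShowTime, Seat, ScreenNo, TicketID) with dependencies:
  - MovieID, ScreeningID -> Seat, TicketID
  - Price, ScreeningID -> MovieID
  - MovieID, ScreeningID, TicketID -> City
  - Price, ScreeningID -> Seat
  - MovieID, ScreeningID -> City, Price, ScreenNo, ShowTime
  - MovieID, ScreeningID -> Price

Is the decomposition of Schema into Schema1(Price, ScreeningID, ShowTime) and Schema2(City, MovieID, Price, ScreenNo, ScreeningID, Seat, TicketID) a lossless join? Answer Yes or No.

Schema1 ∩ Schema2 = {Price, ScreeningID}; its closure under F is {City, MovieID, Price, ScreenNo, ScreeningID, Seat, ShowTime, TicketID}.
Schema1 is contained in that closure, so Schema1 ∩ Schema2 -> Schema1 holds and the join is lossless.

Yes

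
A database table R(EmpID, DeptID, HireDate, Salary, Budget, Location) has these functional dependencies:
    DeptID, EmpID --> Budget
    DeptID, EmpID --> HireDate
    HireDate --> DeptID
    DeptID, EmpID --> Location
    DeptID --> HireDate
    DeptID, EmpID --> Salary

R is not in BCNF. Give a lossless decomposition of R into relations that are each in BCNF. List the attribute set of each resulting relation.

Candidate keys of the original relation: {DeptID, EmpID}, {EmpID, HireDate}.
{Budget, DeptID, EmpID, HireDate, Location, Salary}: {HireDate} determines {DeptID, HireDate} here but is not a superkey — split on HireDate --> DeptID, giving {DeptID, HireDate} and {Budget, EmpID, HireDate, Location, Salary}.
{DeptID, HireDate} has no BCNF violation.
{Budget, EmpID, HireDate, Location, Salary} has no BCNF violation.

{Budget, EmpID, HireDate, Location, Salary}; {DeptID, HireDate}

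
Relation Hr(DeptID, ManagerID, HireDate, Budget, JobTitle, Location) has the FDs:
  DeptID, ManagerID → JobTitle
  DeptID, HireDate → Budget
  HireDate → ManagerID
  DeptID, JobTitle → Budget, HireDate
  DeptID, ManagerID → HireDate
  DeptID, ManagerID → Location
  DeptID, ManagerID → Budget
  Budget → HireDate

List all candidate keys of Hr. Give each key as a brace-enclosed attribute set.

{DeptID} never appears on the right of any FD, so every key must include it.
Closure of {Budget, DeptID} is {Budget, DeptID, HireDate, JobTitle, Location, ManagerID}, the whole schema; {Budget, DeptID} is a candidate key.
Closure of {DeptID, HireDate} is {Budget, DeptID, HireDate, JobTitle, Location, ManagerID}, the whole schema; {DeptID, HireDate} is a candidate key.
Closure of {DeptID, JobTitle} is {Budget, DeptID, HireDate, JobTitle, Location, ManagerID}, the whole schema; {DeptID, JobTitle} is a candidate key.
Closure of {DeptID, ManagerID} is {Budget, DeptID, HireDate, JobTitle, Location, ManagerID}, the whole schema; {DeptID, ManagerID} is a candidate key.
No proper subset of any of these is a key, and no other minimal superkey exists.

{Budget, DeptID}, {DeptID, HireDate}, {DeptID, JobTitle}, {DeptID, ManagerID}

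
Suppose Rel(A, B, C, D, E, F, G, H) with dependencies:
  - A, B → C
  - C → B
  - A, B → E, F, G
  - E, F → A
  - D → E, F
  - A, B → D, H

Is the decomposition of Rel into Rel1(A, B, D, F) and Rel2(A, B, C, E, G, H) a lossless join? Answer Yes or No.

Common attributes: {A, B}; their closure is {A, B, C, D, E, F, G, H}.
Rel1 is contained in that closure, so Rel1 ∩ Rel2 → Rel1 holds and the join is lossless.

Yes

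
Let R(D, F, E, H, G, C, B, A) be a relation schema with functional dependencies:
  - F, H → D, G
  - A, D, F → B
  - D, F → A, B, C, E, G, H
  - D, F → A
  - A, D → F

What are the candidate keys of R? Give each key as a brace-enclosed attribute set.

{A, D} is a candidate key since {A, D}⁺ = {A, B, C, D, E, F, G, H} covers every attribute.
{D, F} is a candidate key since {D, F}⁺ = {A, B, C, D, E, F, G, H} covers every attribute.
{F, H} is a candidate key since {F, H}⁺ = {A, B, C, D, E, F, G, H} covers every attribute.
Any other superkey properly contains one of these, so there are no further candidate keys.

{A, D}, {D, F}, {F, H}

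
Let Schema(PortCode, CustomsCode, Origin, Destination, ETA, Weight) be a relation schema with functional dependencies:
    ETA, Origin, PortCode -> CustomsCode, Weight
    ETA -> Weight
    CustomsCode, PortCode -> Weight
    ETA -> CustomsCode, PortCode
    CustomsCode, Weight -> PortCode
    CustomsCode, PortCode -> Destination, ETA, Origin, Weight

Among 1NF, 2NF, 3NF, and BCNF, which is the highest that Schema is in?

Candidate keys: {CustomsCode, PortCode}, {CustomsCode, Weight}, {ETA}. Prime attributes: {CustomsCode, ETA, PortCode, Weight}.
Every FD has a superkey on the left, so the relation is in BCNF.

BCNF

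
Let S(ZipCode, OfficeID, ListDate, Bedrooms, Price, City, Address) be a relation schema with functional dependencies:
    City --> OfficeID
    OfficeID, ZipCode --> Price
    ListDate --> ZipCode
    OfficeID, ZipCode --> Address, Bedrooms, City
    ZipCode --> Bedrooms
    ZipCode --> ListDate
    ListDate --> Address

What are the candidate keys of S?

{City, ListDate}⁺ = {Address, Bedrooms, City, ListDate, OfficeID, Price, ZipCode}, which is every attribute, so {City, ListDate} is a candidate key.
{City, ZipCode}⁺ = {Address, Bedrooms, City, ListDate, OfficeID, Price, ZipCode}, which is every attribute, so {City, ZipCode} is a candidate key.
{ListDate, OfficeID}⁺ = {Address, Bedrooms, City, ListDate, OfficeID, Price, ZipCode}, which is every attribute, so {ListDate, OfficeID} is a candidate key.
{OfficeID, ZipCode}⁺ = {Address, Bedrooms, City, ListDate, OfficeID, Price, ZipCode}, which is every attribute, so {OfficeID, ZipCode} is a candidate key.
These are minimal and exhaustive — every other superkey contains one of them.

{City, ListDate}, {City, ZipCode}, {ListDate, OfficeID}, {OfficeID, ZipCode}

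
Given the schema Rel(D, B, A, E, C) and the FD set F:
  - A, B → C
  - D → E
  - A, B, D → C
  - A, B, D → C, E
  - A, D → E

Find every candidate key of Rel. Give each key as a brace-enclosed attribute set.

No FD produces {A, B, D}, so they must be in every candidate key.
Closure of {A, B, D} is {A, B, C, D, E}, the whole schema; {A, B, D} is a candidate key.
No other minimal set has full closure, so this is the only candidate key.

{A, B, D}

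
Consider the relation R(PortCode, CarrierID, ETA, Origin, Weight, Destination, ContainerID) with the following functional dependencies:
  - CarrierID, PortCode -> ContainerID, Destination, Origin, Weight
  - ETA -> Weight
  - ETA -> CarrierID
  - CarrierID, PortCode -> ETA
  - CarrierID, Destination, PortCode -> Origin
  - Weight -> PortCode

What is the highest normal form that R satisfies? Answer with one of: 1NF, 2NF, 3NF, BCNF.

3NF

Candidate keys: {CarrierID, PortCode}, {CarrierID, Weight}, {ETA}. Prime attributes: {CarrierID, ETA, PortCode, Weight}.
For Weight -> PortCode we have {Weight}⁺ = {PortCode, Weight}; {Weight} is not a superkey, so BCNF fails.
But every attribute on its right side ({PortCode}) is prime, and the same holds for every other non-superkey FD, so 3NF still holds.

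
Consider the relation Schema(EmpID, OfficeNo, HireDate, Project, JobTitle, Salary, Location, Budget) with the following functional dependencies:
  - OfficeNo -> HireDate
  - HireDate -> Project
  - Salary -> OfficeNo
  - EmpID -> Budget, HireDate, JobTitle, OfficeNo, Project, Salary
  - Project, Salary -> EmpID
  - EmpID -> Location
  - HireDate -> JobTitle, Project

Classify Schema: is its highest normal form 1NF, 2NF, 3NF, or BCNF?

2NF

Candidate keys: {EmpID}, {Salary}. Prime attributes: {EmpID, Salary}.
OfficeNo -> HireDate: {OfficeNo}⁺ = {HireDate, JobTitle, OfficeNo, Project}, which is not all of the attributes, so the left side is not a superkey — BCNF is violated.
OfficeNo -> HireDate determines the non-prime attribute {HireDate} from a non-superkey — 3NF is violated.
Every candidate key is a single attribute, so no partial dependency is possible; 2NF holds.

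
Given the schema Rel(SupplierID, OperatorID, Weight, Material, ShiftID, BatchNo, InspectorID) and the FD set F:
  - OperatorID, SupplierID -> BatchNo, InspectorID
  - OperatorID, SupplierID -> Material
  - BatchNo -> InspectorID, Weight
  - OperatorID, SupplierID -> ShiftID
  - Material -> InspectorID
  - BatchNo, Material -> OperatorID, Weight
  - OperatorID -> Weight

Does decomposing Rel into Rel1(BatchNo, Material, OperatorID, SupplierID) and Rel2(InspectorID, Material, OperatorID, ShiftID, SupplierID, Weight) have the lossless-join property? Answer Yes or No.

Common attributes: {Material, OperatorID, SupplierID}; their closure is {BatchNo, InspectorID, Material, OperatorID, ShiftID, SupplierID, Weight}.
This includes all of Rel1, so the common attributes are a superkey of Rel1 — the join is lossless.

Yes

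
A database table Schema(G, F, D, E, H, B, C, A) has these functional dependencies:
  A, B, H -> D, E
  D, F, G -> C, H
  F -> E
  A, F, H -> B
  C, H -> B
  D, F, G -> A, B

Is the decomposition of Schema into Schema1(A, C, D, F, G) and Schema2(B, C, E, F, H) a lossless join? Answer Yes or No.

No

Schema1 ∩ Schema2 = {C, F}; its closure under F is {C, E, F}.
Schema1 ⊄ {C, E, F} and Schema2 ⊄ {C, E, F}, so the split is lossy.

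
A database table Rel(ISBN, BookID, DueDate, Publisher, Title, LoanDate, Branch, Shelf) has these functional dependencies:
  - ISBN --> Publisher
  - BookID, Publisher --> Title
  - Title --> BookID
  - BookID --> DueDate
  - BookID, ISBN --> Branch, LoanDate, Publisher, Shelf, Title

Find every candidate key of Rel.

{BookID, ISBN}, {ISBN, Title}

Attributes never on any right-hand side: {ISBN} — every candidate key must contain it.
Closure of {BookID, ISBN} is {BookID, Branch, DueDate, ISBN, LoanDate, Publisher, Shelf, Title}, the whole schema; {BookID, ISBN} is a candidate key.
Closure of {ISBN, Title} is {BookID, Branch, DueDate, ISBN, LoanDate, Publisher, Shelf, Title}, the whole schema; {ISBN, Title} is a candidate key.
Any other superkey properly contains one of these, so there are no further candidate keys.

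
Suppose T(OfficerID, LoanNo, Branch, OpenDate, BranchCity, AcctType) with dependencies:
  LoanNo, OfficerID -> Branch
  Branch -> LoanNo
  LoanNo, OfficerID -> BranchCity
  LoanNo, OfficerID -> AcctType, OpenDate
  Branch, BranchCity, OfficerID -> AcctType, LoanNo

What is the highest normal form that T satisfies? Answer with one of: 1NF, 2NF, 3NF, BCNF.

Candidate keys: {Branch, OfficerID}, {LoanNo, OfficerID}. Prime attributes: {Branch, LoanNo, OfficerID}.
For Branch -> LoanNo we have {Branch}⁺ = {Branch, LoanNo}; {Branch} is not a superkey, so BCNF fails.
But every attribute on its right side ({LoanNo}) is prime, and the same holds for every other non-superkey FD, so 3NF still holds.

3NF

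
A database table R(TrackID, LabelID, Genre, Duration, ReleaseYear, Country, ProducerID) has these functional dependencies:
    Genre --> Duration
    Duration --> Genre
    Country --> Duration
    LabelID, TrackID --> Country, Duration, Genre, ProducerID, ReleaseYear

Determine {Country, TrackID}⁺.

{Country, Duration, Genre, TrackID}

Start with {Country, TrackID}.
Country --> Duration applies; add {Duration} → now {Country, Duration, TrackID}.
Duration --> Genre applies; add {Genre} → now {Country, Duration, Genre, TrackID}.
No further FD applies.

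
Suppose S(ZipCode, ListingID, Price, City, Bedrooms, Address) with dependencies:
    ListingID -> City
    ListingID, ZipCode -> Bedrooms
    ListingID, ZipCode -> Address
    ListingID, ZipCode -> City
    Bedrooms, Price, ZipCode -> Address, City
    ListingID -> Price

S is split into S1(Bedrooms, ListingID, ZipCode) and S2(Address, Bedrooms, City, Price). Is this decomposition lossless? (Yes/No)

No

The shared attributes are {Bedrooms} and {Bedrooms}⁺ = {Bedrooms}.
Neither S1 nor S2 is contained in that closure, so the decomposition is lossy.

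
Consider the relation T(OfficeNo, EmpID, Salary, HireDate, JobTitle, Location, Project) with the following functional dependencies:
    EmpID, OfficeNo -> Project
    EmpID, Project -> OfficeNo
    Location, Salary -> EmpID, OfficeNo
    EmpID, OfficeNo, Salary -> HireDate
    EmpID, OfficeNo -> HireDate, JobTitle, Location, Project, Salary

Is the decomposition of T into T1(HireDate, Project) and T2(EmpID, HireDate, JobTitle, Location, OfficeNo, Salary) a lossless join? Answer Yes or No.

The shared attributes are {HireDate} and {HireDate}⁺ = {HireDate}.
T1 ⊄ {HireDate} and T2 ⊄ {HireDate}, so the split is lossy.

No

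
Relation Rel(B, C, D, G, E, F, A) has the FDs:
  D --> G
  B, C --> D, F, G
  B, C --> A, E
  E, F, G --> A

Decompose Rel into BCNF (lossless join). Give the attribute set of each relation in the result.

{A, D, E, F}; {B, C, D, E, F}; {D, G}

Candidate key of the original relation: {B, C}.
Within {A, B, C, D, E, F, G}: {D}⁺ ∩ {A, B, C, D, E, F, G} = {D, G}, not the whole set, so D --> G violates BCNF; decompose into {D, G} and {A, B, C, D, E, F}.
{D, G} is in BCNF.
Within {A, B, C, D, E, F}: {D, E, F}⁺ ∩ {A, B, C, D, E, F} = {A, D, E, F}, not the whole set, so D, E, F --> A violates BCNF; decompose into {A, D, E, F} and {B, C, D, E, F}.
{A, D, E, F} is in BCNF.
{B, C, D, E, F} is in BCNF.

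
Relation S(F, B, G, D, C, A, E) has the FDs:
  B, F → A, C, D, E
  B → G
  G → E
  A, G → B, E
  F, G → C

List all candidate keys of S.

{A, F, G}, {B, F}

Attributes never on any right-hand side: {F} — every candidate key must contain it.
{B, F} is a candidate key since {B, F}⁺ = {A, B, C, D, E, F, G} covers every attribute.
{A, F, G} is a candidate key since {A, F, G}⁺ = {A, B, C, D, E, F, G} covers every attribute.
No proper subset of any of these is a key, and no other minimal superkey exists.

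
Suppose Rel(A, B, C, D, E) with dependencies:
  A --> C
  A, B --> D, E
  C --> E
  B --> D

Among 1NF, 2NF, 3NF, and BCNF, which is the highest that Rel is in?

1NF

Candidate key: {A, B}. Prime attributes: {A, B}.
For A --> C we have {A}⁺ = {A, C, E}; {A} is not a superkey, so BCNF fails.
A --> C determines the non-prime attribute {C} from a non-superkey — 3NF is violated.
{A} is a proper subset of the key {A, B}, and {A}⁺ contains the non-prime attributes {C, E} — a partial dependency, so 2NF is violated.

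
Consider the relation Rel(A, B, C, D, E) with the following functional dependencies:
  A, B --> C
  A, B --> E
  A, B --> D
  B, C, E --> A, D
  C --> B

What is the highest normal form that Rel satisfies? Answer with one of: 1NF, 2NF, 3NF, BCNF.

3NF

Candidate keys: {A, B}, {A, C}, {C, E}. Prime attributes: {A, B, C, E}.
C --> B: {C}⁺ = {B, C}, which is not all of the attributes, so the left side is not a superkey — BCNF is violated.
But every attribute on its right side ({B}) is prime, and the same holds for every other non-superkey FD, so 3NF still holds.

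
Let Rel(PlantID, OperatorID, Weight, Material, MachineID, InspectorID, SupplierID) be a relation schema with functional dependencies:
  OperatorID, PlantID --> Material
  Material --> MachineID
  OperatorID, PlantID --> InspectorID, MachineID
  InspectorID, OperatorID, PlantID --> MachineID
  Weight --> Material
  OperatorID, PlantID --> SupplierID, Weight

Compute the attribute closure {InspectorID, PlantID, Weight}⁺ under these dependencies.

{InspectorID, MachineID, Material, PlantID, Weight}

Start with {InspectorID, PlantID, Weight}.
Weight --> Material applies; add {Material} → now {InspectorID, Material, PlantID, Weight}.
Material --> MachineID applies; add {MachineID} → now {InspectorID, MachineID, Material, PlantID, Weight}.
No further FD applies.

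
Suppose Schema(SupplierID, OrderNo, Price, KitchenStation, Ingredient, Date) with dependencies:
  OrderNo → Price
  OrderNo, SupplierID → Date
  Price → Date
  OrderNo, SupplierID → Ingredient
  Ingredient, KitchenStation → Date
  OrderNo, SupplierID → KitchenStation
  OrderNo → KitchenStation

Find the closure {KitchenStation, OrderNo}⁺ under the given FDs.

{Date, KitchenStation, OrderNo, Price}

Start with {KitchenStation, OrderNo}.
OrderNo → Price applies; add {Price} → now {KitchenStation, OrderNo, Price}.
Price → Date applies; add {Date} → now {Date, KitchenStation, OrderNo, Price}.
No further FD applies.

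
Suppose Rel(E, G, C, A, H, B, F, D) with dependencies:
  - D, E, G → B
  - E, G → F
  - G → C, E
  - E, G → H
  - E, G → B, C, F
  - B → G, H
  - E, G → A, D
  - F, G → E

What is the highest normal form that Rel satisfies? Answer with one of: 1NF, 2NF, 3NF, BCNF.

Candidate keys: {B}, {G}. Prime attributes: {B, G}.
Every FD has a superkey on the left, so the relation is in BCNF.

BCNF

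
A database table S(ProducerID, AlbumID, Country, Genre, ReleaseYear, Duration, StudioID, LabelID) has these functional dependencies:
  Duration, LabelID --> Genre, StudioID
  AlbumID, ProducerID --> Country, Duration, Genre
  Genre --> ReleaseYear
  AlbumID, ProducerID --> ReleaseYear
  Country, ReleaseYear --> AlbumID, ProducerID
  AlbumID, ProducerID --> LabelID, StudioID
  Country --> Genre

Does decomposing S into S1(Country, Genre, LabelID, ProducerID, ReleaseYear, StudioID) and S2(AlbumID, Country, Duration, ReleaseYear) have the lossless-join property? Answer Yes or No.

The shared attributes are {Country, ReleaseYear} and {Country, ReleaseYear}⁺ = {AlbumID, Country, Duration, Genre, LabelID, ProducerID, ReleaseYear, StudioID}.
Since S1 ⊆ {AlbumID, Country, Duration, Genre, LabelID, ProducerID, ReleaseYear, StudioID}, the intersection is a superkey of S1; the decomposition is lossless.

Yes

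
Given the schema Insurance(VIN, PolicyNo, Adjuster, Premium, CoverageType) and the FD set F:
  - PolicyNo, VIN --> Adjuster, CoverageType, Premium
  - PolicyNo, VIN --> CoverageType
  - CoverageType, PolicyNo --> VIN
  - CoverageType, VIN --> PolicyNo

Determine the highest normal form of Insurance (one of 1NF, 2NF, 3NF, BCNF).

Candidate keys: {CoverageType, PolicyNo}, {CoverageType, VIN}, {PolicyNo, VIN}. Prime attributes: {CoverageType, PolicyNo, VIN}.
Every FD has a superkey on the left, so the relation is in BCNF.

BCNF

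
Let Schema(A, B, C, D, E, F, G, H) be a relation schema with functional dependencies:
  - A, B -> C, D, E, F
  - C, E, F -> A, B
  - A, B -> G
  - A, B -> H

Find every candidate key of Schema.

{A, B}⁺ = {A, B, C, D, E, F, G, H}, which is every attribute, so {A, B} is a candidate key.
{C, E, F}⁺ = {A, B, C, D, E, F, G, H}, which is every attribute, so {C, E, F} is a candidate key.
Any other superkey properly contains one of these, so there are no further candidate keys.

{A, B}, {C, E, F}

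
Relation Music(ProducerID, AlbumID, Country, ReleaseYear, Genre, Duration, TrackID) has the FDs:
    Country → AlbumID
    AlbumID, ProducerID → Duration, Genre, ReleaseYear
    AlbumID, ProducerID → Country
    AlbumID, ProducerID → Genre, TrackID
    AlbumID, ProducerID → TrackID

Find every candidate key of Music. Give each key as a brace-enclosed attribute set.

No FD produces {ProducerID}, so it must be in every candidate key.
{AlbumID, ProducerID} is a candidate key since {AlbumID, ProducerID}⁺ = {AlbumID, Country, Duration, Genre, ProducerID, ReleaseYear, TrackID} covers every attribute.
{Country, ProducerID} is a candidate key since {Country, ProducerID}⁺ = {AlbumID, Country, Duration, Genre, ProducerID, ReleaseYear, TrackID} covers every attribute.
Any other superkey properly contains one of these, so there are no further candidate keys.

{AlbumID, ProducerID}, {Country, ProducerID}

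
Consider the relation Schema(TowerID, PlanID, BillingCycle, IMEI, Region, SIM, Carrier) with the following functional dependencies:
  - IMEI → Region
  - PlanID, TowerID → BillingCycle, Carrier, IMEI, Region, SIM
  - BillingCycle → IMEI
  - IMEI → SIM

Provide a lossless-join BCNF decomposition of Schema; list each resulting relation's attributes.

Candidate key of the original relation: {PlanID, TowerID}.
{BillingCycle, Carrier, IMEI, PlanID, Region, SIM, TowerID}: {IMEI} determines {IMEI, Region, SIM} here but is not a superkey — split on IMEI → Region, SIM, giving {IMEI, Region, SIM} and {BillingCycle, Carrier, IMEI, PlanID, TowerID}.
{IMEI, Region, SIM}: every determinant is a superkey — BCNF.
{BillingCycle, Carrier, IMEI, PlanID, TowerID}: {BillingCycle} determines {BillingCycle, IMEI} here but is not a superkey — split on BillingCycle → IMEI, giving {BillingCycle, IMEI} and {BillingCycle, Carrier, PlanID, TowerID}.
{BillingCycle, IMEI}: every determinant is a superkey — BCNF.
{BillingCycle, Carrier, PlanID, TowerID}: every determinant is a superkey — BCNF.

{BillingCycle, Carrier, PlanID, TowerID}; {BillingCycle, IMEI}; {IMEI, Region, SIM}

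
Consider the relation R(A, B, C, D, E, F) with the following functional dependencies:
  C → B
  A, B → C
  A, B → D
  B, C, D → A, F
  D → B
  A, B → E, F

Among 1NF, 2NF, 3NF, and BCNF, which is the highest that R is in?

3NF

Candidate keys: {A, B}, {A, C}, {A, D}, {C, D}. Prime attributes: {A, B, C, D}.
C → B breaks BCNF: {C}⁺ = {B, C}, so {C} is not a superkey.
Its right-hand attributes {B} are all prime, as are those of every other non-superkey FD — the relation is in 3NF.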